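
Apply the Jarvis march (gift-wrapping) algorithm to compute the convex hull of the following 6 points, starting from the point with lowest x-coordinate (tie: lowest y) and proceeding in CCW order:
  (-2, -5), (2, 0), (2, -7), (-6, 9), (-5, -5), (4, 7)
Hull (CCW) = [(-6, 9), (-5, -5), (2, -7), (4, 7)]

Jarvis march: at each step, from the current hull vertex p, select the next vertex q as the point such that every other point lies strictly to the left of (or on) the directed line p → q. (Equivalently: for every other point r, the cross product (q − p) × (r − p) ≥ 0.)
Starting point (lowest x, tie lowest y): (-6, 9). Wrap until returning to start. Resulting hull: (-6, 9), (-5, -5), (2, -7), (4, 7).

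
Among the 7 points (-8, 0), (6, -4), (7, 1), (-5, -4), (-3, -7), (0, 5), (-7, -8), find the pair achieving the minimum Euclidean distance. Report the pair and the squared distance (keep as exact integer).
Pair = ((-5, -4), (-3, -7)); squared distance = 13

Compute all C(7, 2) = 21 pairwise squared distances (x_i − x_j)² + (y_i − y_j)². The minimum is 13, attained by the pair ((-5, -4), (-3, -7)).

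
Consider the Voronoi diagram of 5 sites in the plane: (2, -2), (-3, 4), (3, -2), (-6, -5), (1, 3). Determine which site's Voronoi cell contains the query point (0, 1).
Nearest site = (1, 3)

The Voronoi cell of site s contains exactly those query points closer to s than to any other site. Compute squared distances from q = (0, 1) to each site:
  (1 − 0)² + (3 − 1)² = 5
  (2 − 0)² + (-2 − 1)² = 13
  (-3 − 0)² + (4 − 1)² = 18
  (3 − 0)² + (-2 − 1)² = 18
  (-6 − 0)² + (-5 − 1)² = 72
Minimum is attained by (1, 3), so q lies in its Voronoi cell.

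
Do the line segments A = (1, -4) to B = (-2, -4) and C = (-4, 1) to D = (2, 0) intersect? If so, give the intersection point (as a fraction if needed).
No (intersection of containing lines falls outside at least one segment)

Parametrize and solve: t = -25/3, s = 5. At least one of these is outside [0, 1], so the segments do not intersect.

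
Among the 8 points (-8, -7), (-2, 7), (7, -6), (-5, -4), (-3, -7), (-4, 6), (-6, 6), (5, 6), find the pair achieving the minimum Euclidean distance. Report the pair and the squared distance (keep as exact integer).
Pair = ((-4, 6), (-6, 6)); squared distance = 4

Compute all C(8, 2) = 28 pairwise squared distances (x_i − x_j)² + (y_i − y_j)². The minimum is 4, attained by the pair ((-4, 6), (-6, 6)).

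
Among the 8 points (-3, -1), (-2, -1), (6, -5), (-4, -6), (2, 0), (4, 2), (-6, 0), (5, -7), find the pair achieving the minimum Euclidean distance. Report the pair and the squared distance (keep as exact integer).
Pair = ((-3, -1), (-2, -1)); squared distance = 1

Compute all C(8, 2) = 28 pairwise squared distances (x_i − x_j)² + (y_i − y_j)². The minimum is 1, attained by the pair ((-3, -1), (-2, -1)).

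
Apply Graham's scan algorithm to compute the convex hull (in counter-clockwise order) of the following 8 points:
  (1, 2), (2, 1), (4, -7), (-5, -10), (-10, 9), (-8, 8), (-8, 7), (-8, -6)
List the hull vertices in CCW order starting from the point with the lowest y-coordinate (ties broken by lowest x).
Hull (CCW) = [(-5, -10), (4, -7), (2, 1), (1, 2), (-8, 8), (-10, 9), (-8, -6)]

Graham scan procedure:
  1. Find the pivot p₀ = point with lowest y (tie → lowest x): (-5, -10).
  2. Sort the remaining points by polar angle around p₀.
  3. Walk through sorted points, maintaining a stack; pop the top while the last three entries make a non-left turn (cross product ≤ 0).
  4. Final stack is the convex hull in CCW order: (-5, -10), (4, -7), (2, 1), (1, 2), (-8, 8), (-10, 9), (-8, -6).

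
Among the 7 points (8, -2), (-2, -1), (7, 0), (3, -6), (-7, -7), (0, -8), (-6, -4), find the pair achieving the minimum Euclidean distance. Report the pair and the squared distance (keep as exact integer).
Pair = ((8, -2), (7, 0)); squared distance = 5

Compute all C(7, 2) = 21 pairwise squared distances (x_i − x_j)² + (y_i − y_j)². The minimum is 5, attained by the pair ((8, -2), (7, 0)).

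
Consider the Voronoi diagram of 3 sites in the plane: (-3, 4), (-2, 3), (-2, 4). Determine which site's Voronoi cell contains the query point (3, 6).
Nearest site = (-2, 4)

The Voronoi cell of site s contains exactly those query points closer to s than to any other site. Compute squared distances from q = (3, 6) to each site:
  (-2 − 3)² + (4 − 6)² = 29
  (-2 − 3)² + (3 − 6)² = 34
  (-3 − 3)² + (4 − 6)² = 40
Minimum is attained by (-2, 4), so q lies in its Voronoi cell.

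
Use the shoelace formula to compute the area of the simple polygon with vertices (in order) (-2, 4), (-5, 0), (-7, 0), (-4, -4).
Area = 12

Shoelace formula: Area = (1/2) |Σ_i (x_i · y_{i+1} − x_{i+1} · y_i)| (indices mod n). Compute each cross term:
  (-2)(0) − (-5)(4) = 20
  (-5)(0) − (-7)(0) = 0
  (-7)(-4) − (-4)(0) = 28
  (-4)(4) − (-2)(-4) = -24
Sum = 24, so (signed) Area = 24/2 = 12, |Area| = 12.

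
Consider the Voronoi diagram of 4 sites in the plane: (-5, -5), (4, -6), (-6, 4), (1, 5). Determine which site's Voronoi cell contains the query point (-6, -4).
Nearest site = (-5, -5)

The Voronoi cell of site s contains exactly those query points closer to s than to any other site. Compute squared distances from q = (-6, -4) to each site:
  (-5 − -6)² + (-5 − -4)² = 2
  (-6 − -6)² + (4 − -4)² = 64
  (4 − -6)² + (-6 − -4)² = 104
  (1 − -6)² + (5 − -4)² = 130
Minimum is attained by (-5, -5), so q lies in its Voronoi cell.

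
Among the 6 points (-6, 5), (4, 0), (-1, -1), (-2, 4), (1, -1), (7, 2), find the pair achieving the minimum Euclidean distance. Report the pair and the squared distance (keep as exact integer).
Pair = ((-1, -1), (1, -1)); squared distance = 4

Compute all C(6, 2) = 15 pairwise squared distances (x_i − x_j)² + (y_i − y_j)². The minimum is 4, attained by the pair ((-1, -1), (1, -1)).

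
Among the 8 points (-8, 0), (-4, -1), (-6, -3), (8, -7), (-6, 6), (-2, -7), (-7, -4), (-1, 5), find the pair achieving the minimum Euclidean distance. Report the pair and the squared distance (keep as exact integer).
Pair = ((-6, -3), (-7, -4)); squared distance = 2

Compute all C(8, 2) = 28 pairwise squared distances (x_i − x_j)² + (y_i − y_j)². The minimum is 2, attained by the pair ((-6, -3), (-7, -4)).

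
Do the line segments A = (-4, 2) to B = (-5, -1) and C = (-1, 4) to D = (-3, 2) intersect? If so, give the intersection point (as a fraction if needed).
No (intersection of containing lines falls outside at least one segment)

Parametrize and solve: t = 1/2, s = 7/4. At least one of these is outside [0, 1], so the segments do not intersect.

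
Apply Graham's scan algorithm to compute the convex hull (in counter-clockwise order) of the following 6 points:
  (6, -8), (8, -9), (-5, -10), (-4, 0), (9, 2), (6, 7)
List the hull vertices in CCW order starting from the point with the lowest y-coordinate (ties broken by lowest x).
Hull (CCW) = [(-5, -10), (8, -9), (9, 2), (6, 7), (-4, 0)]

Graham scan procedure:
  1. Find the pivot p₀ = point with lowest y (tie → lowest x): (-5, -10).
  2. Sort the remaining points by polar angle around p₀.
  3. Walk through sorted points, maintaining a stack; pop the top while the last three entries make a non-left turn (cross product ≤ 0).
  4. Final stack is the convex hull in CCW order: (-5, -10), (8, -9), (9, 2), (6, 7), (-4, 0).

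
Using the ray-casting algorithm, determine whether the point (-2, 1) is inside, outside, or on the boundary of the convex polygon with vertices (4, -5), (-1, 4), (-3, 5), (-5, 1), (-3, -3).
The point (-2, 1) lies strictly inside the polygon

Cast a horizontal ray to the right from the query point and count how many polygon edges it crosses (each edge strictly once or zero times, handled with the usual half-open convention). 
Parity of crossings → odd ⇒ inside.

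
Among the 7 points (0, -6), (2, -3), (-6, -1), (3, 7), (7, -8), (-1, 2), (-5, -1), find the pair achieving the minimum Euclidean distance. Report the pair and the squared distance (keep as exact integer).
Pair = ((-6, -1), (-5, -1)); squared distance = 1

Compute all C(7, 2) = 21 pairwise squared distances (x_i − x_j)² + (y_i − y_j)². The minimum is 1, attained by the pair ((-6, -1), (-5, -1)).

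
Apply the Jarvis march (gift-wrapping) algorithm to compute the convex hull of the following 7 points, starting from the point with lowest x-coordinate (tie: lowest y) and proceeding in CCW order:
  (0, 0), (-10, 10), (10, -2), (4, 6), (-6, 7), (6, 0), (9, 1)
Hull (CCW) = [(-10, 10), (0, 0), (10, -2), (9, 1), (4, 6)]

Jarvis march: at each step, from the current hull vertex p, select the next vertex q as the point such that every other point lies strictly to the left of (or on) the directed line p → q. (Equivalently: for every other point r, the cross product (q − p) × (r − p) ≥ 0.)
Starting point (lowest x, tie lowest y): (-10, 10). Wrap until returning to start. Resulting hull: (-10, 10), (0, 0), (10, -2), (9, 1), (4, 6).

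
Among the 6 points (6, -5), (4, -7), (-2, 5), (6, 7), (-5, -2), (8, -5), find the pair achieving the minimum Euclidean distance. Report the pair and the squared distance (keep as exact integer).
Pair = ((6, -5), (8, -5)); squared distance = 4

Compute all C(6, 2) = 15 pairwise squared distances (x_i − x_j)² + (y_i − y_j)². The minimum is 4, attained by the pair ((6, -5), (8, -5)).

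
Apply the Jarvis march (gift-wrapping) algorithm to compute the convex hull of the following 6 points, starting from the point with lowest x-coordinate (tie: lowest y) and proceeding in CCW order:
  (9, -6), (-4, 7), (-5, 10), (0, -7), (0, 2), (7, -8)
Hull (CCW) = [(-5, 10), (0, -7), (7, -8), (9, -6)]

Jarvis march: at each step, from the current hull vertex p, select the next vertex q as the point such that every other point lies strictly to the left of (or on) the directed line p → q. (Equivalently: for every other point r, the cross product (q − p) × (r − p) ≥ 0.)
Starting point (lowest x, tie lowest y): (-5, 10). Wrap until returning to start. Resulting hull: (-5, 10), (0, -7), (7, -8), (9, -6).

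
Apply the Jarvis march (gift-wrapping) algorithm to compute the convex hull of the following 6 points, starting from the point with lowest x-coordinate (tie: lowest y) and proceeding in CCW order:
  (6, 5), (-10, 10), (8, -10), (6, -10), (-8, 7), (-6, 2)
Hull (CCW) = [(-10, 10), (-6, 2), (6, -10), (8, -10), (6, 5)]

Jarvis march: at each step, from the current hull vertex p, select the next vertex q as the point such that every other point lies strictly to the left of (or on) the directed line p → q. (Equivalently: for every other point r, the cross product (q − p) × (r − p) ≥ 0.)
Starting point (lowest x, tie lowest y): (-10, 10). Wrap until returning to start. Resulting hull: (-10, 10), (-6, 2), (6, -10), (8, -10), (6, 5).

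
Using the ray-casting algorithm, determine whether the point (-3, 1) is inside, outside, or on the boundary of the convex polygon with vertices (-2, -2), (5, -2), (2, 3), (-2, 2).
The point (-3, 1) lies strictly outside the polygon

Cast a horizontal ray to the right from the query point and count how many polygon edges it crosses (each edge strictly once or zero times, handled with the usual half-open convention). 
Parity of crossings → even ⇒ outside.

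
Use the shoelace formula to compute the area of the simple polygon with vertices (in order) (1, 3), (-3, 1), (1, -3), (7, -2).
Area = 30

Shoelace formula: Area = (1/2) |Σ_i (x_i · y_{i+1} − x_{i+1} · y_i)| (indices mod n). Compute each cross term:
  (1)(1) − (-3)(3) = 10
  (-3)(-3) − (1)(1) = 8
  (1)(-2) − (7)(-3) = 19
  (7)(3) − (1)(-2) = 23
Sum = 60, so (signed) Area = 60/2 = 30, |Area| = 30.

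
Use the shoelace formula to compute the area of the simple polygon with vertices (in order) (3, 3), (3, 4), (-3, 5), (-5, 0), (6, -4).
Area = 105/2

Shoelace formula: Area = (1/2) |Σ_i (x_i · y_{i+1} − x_{i+1} · y_i)| (indices mod n). Compute each cross term:
  (3)(4) − (3)(3) = 3
  (3)(5) − (-3)(4) = 27
  (-3)(0) − (-5)(5) = 25
  (-5)(-4) − (6)(0) = 20
  (6)(3) − (3)(-4) = 30
Sum = 105, so (signed) Area = 105/2 = 105/2, |Area| = 105/2.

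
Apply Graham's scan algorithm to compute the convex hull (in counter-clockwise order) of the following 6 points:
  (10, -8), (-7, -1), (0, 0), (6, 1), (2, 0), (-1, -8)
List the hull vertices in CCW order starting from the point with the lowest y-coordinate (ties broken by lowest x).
Hull (CCW) = [(-1, -8), (10, -8), (6, 1), (-7, -1)]

Graham scan procedure:
  1. Find the pivot p₀ = point with lowest y (tie → lowest x): (-1, -8).
  2. Sort the remaining points by polar angle around p₀.
  3. Walk through sorted points, maintaining a stack; pop the top while the last three entries make a non-left turn (cross product ≤ 0).
  4. Final stack is the convex hull in CCW order: (-1, -8), (10, -8), (6, 1), (-7, -1).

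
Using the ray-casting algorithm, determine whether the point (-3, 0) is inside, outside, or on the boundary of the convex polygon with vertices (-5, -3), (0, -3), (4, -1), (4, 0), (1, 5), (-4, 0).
The point (-3, 0) lies strictly inside the polygon

Cast a horizontal ray to the right from the query point and count how many polygon edges it crosses (each edge strictly once or zero times, handled with the usual half-open convention). 
Parity of crossings → odd ⇒ inside.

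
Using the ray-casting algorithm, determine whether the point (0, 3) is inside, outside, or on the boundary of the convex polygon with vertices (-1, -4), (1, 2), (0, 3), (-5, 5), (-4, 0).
The point (0, 3) lies on the polygon boundary

Boundary check: the query satisfies the collinearity and bounding-box conditions for some polygon edge, so it lies exactly on the boundary.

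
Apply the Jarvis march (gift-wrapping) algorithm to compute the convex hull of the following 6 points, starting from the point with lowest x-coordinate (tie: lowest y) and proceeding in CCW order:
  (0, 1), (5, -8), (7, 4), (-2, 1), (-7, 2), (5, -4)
Hull (CCW) = [(-7, 2), (5, -8), (7, 4)]

Jarvis march: at each step, from the current hull vertex p, select the next vertex q as the point such that every other point lies strictly to the left of (or on) the directed line p → q. (Equivalently: for every other point r, the cross product (q − p) × (r − p) ≥ 0.)
Starting point (lowest x, tie lowest y): (-7, 2). Wrap until returning to start. Resulting hull: (-7, 2), (5, -8), (7, 4).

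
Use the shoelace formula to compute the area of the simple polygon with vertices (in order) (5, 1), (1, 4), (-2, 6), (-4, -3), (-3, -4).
Area = 87/2

Shoelace formula: Area = (1/2) |Σ_i (x_i · y_{i+1} − x_{i+1} · y_i)| (indices mod n). Compute each cross term:
  (5)(4) − (1)(1) = 19
  (1)(6) − (-2)(4) = 14
  (-2)(-3) − (-4)(6) = 30
  (-4)(-4) − (-3)(-3) = 7
  (-3)(1) − (5)(-4) = 17
Sum = 87, so (signed) Area = 87/2 = 87/2, |Area| = 87/2.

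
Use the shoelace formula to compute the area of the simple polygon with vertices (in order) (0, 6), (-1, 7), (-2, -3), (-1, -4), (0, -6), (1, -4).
Area = 23

Shoelace formula: Area = (1/2) |Σ_i (x_i · y_{i+1} − x_{i+1} · y_i)| (indices mod n). Compute each cross term:
  (0)(7) − (-1)(6) = 6
  (-1)(-3) − (-2)(7) = 17
  (-2)(-4) − (-1)(-3) = 5
  (-1)(-6) − (0)(-4) = 6
  (0)(-4) − (1)(-6) = 6
  (1)(6) − (0)(-4) = 6
Sum = 46, so (signed) Area = 46/2 = 23, |Area| = 23.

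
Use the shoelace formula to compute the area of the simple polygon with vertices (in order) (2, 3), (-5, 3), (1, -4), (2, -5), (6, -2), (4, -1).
Area = 83/2

Shoelace formula: Area = (1/2) |Σ_i (x_i · y_{i+1} − x_{i+1} · y_i)| (indices mod n). Compute each cross term:
  (2)(3) − (-5)(3) = 21
  (-5)(-4) − (1)(3) = 17
  (1)(-5) − (2)(-4) = 3
  (2)(-2) − (6)(-5) = 26
  (6)(-1) − (4)(-2) = 2
  (4)(3) − (2)(-1) = 14
Sum = 83, so (signed) Area = 83/2 = 83/2, |Area| = 83/2.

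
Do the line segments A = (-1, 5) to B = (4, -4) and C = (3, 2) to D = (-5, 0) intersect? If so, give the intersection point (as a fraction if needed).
Yes; intersection at (39/41, 61/41) (t = 16/41 on AB, s = 21/82 on CD)

Parametrize AB as A + t(B − A) = (-1 + 5 t, 5 + -9 t) and CD as C + s(D − C) = (3 + -8 s, 2 + -2 s). Solve the linear system for (t, s). Determinant = 82 ≠ 0, so a unique intersection of the containing lines exists. Solution: t = 16/41, s = 21/82 — both in [0, 1], so the segments cross. Intersection point: (39/41, 61/41).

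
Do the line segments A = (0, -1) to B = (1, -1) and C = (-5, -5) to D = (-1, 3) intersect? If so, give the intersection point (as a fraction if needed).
No (intersection of containing lines falls outside at least one segment)

Parametrize and solve: t = -3, s = 1/2. At least one of these is outside [0, 1], so the segments do not intersect.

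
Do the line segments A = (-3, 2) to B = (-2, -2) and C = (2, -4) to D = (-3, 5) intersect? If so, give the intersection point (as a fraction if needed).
No (intersection of containing lines falls outside at least one segment)

Parametrize and solve: t = -15/11, s = 14/11. At least one of these is outside [0, 1], so the segments do not intersect.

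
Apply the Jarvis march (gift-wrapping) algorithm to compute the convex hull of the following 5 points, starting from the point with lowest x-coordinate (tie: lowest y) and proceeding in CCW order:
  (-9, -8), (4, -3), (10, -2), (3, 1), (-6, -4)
Hull (CCW) = [(-9, -8), (10, -2), (3, 1), (-6, -4)]

Jarvis march: at each step, from the current hull vertex p, select the next vertex q as the point such that every other point lies strictly to the left of (or on) the directed line p → q. (Equivalently: for every other point r, the cross product (q − p) × (r − p) ≥ 0.)
Starting point (lowest x, tie lowest y): (-9, -8). Wrap until returning to start. Resulting hull: (-9, -8), (10, -2), (3, 1), (-6, -4).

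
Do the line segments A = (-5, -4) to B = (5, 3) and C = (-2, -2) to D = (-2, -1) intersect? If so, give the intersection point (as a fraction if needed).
Yes; intersection at (-2, -19/10) (t = 3/10 on AB, s = 1/10 on CD)

Parametrize AB as A + t(B − A) = (-5 + 10 t, -4 + 7 t) and CD as C + s(D − C) = (-2 + 0 s, -2 + 1 s). Solve the linear system for (t, s). Determinant = -10 ≠ 0, so a unique intersection of the containing lines exists. Solution: t = 3/10, s = 1/10 — both in [0, 1], so the segments cross. Intersection point: (-2, -19/10).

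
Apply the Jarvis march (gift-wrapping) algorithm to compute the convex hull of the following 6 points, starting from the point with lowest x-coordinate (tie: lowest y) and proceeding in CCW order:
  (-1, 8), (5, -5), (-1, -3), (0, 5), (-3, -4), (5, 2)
Hull (CCW) = [(-3, -4), (5, -5), (5, 2), (-1, 8)]

Jarvis march: at each step, from the current hull vertex p, select the next vertex q as the point such that every other point lies strictly to the left of (or on) the directed line p → q. (Equivalently: for every other point r, the cross product (q − p) × (r − p) ≥ 0.)
Starting point (lowest x, tie lowest y): (-3, -4). Wrap until returning to start. Resulting hull: (-3, -4), (5, -5), (5, 2), (-1, 8).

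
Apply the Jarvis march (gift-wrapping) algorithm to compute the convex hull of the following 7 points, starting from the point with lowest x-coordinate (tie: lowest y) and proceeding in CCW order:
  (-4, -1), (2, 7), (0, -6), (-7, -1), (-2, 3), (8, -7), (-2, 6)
Hull (CCW) = [(-7, -1), (0, -6), (8, -7), (2, 7), (-2, 6)]

Jarvis march: at each step, from the current hull vertex p, select the next vertex q as the point such that every other point lies strictly to the left of (or on) the directed line p → q. (Equivalently: for every other point r, the cross product (q − p) × (r − p) ≥ 0.)
Starting point (lowest x, tie lowest y): (-7, -1). Wrap until returning to start. Resulting hull: (-7, -1), (0, -6), (8, -7), (2, 7), (-2, 6).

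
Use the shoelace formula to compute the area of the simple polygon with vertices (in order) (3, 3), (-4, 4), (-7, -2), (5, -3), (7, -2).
Area = 129/2

Shoelace formula: Area = (1/2) |Σ_i (x_i · y_{i+1} − x_{i+1} · y_i)| (indices mod n). Compute each cross term:
  (3)(4) − (-4)(3) = 24
  (-4)(-2) − (-7)(4) = 36
  (-7)(-3) − (5)(-2) = 31
  (5)(-2) − (7)(-3) = 11
  (7)(3) − (3)(-2) = 27
Sum = 129, so (signed) Area = 129/2 = 129/2, |Area| = 129/2.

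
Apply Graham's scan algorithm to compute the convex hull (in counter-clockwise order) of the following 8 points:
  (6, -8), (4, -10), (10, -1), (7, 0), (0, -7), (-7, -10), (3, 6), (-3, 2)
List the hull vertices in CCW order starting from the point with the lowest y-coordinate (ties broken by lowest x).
Hull (CCW) = [(-7, -10), (4, -10), (6, -8), (10, -1), (3, 6), (-3, 2)]

Graham scan procedure:
  1. Find the pivot p₀ = point with lowest y (tie → lowest x): (-7, -10).
  2. Sort the remaining points by polar angle around p₀.
  3. Walk through sorted points, maintaining a stack; pop the top while the last three entries make a non-left turn (cross product ≤ 0).
  4. Final stack is the convex hull in CCW order: (-7, -10), (4, -10), (6, -8), (10, -1), (3, 6), (-3, 2).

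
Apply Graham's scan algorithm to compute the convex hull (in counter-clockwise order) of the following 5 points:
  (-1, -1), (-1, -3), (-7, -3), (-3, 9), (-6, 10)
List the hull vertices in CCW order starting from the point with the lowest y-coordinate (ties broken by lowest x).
Hull (CCW) = [(-7, -3), (-1, -3), (-1, -1), (-3, 9), (-6, 10)]

Graham scan procedure:
  1. Find the pivot p₀ = point with lowest y (tie → lowest x): (-7, -3).
  2. Sort the remaining points by polar angle around p₀.
  3. Walk through sorted points, maintaining a stack; pop the top while the last three entries make a non-left turn (cross product ≤ 0).
  4. Final stack is the convex hull in CCW order: (-7, -3), (-1, -3), (-1, -1), (-3, 9), (-6, 10).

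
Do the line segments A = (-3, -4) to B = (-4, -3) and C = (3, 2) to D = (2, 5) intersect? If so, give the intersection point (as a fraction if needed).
No (intersection of containing lines falls outside at least one segment)

Parametrize and solve: t = -12, s = -6. At least one of these is outside [0, 1], so the segments do not intersect.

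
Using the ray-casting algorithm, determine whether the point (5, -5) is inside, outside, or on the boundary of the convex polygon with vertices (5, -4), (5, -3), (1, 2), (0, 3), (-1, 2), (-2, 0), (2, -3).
The point (5, -5) lies strictly outside the polygon

Cast a horizontal ray to the right from the query point and count how many polygon edges it crosses (each edge strictly once or zero times, handled with the usual half-open convention). 
Parity of crossings → even ⇒ outside.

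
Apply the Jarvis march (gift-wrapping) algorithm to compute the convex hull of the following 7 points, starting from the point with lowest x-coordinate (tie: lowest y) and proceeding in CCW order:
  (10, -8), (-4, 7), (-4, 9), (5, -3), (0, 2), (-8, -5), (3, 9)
Hull (CCW) = [(-8, -5), (10, -8), (3, 9), (-4, 9)]

Jarvis march: at each step, from the current hull vertex p, select the next vertex q as the point such that every other point lies strictly to the left of (or on) the directed line p → q. (Equivalently: for every other point r, the cross product (q − p) × (r − p) ≥ 0.)
Starting point (lowest x, tie lowest y): (-8, -5). Wrap until returning to start. Resulting hull: (-8, -5), (10, -8), (3, 9), (-4, 9).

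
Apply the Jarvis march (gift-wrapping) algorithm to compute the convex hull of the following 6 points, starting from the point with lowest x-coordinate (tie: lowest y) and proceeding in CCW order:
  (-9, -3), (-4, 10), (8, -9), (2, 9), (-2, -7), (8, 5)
Hull (CCW) = [(-9, -3), (-2, -7), (8, -9), (8, 5), (2, 9), (-4, 10)]

Jarvis march: at each step, from the current hull vertex p, select the next vertex q as the point such that every other point lies strictly to the left of (or on) the directed line p → q. (Equivalently: for every other point r, the cross product (q − p) × (r − p) ≥ 0.)
Starting point (lowest x, tie lowest y): (-9, -3). Wrap until returning to start. Resulting hull: (-9, -3), (-2, -7), (8, -9), (8, 5), (2, 9), (-4, 10).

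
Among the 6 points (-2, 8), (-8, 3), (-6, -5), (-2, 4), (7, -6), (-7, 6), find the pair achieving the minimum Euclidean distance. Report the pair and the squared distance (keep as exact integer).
Pair = ((-8, 3), (-7, 6)); squared distance = 10

Compute all C(6, 2) = 15 pairwise squared distances (x_i − x_j)² + (y_i − y_j)². The minimum is 10, attained by the pair ((-8, 3), (-7, 6)).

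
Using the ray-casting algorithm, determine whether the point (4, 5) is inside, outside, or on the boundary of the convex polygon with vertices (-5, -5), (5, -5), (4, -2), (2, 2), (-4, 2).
The point (4, 5) lies strictly outside the polygon

Cast a horizontal ray to the right from the query point and count how many polygon edges it crosses (each edge strictly once or zero times, handled with the usual half-open convention). 
Parity of crossings → even ⇒ outside.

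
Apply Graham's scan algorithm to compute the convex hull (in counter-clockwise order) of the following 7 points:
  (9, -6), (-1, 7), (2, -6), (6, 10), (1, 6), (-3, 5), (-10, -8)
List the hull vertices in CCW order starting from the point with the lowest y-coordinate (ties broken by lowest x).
Hull (CCW) = [(-10, -8), (9, -6), (6, 10), (-1, 7), (-3, 5)]

Graham scan procedure:
  1. Find the pivot p₀ = point with lowest y (tie → lowest x): (-10, -8).
  2. Sort the remaining points by polar angle around p₀.
  3. Walk through sorted points, maintaining a stack; pop the top while the last three entries make a non-left turn (cross product ≤ 0).
  4. Final stack is the convex hull in CCW order: (-10, -8), (9, -6), (6, 10), (-1, 7), (-3, 5).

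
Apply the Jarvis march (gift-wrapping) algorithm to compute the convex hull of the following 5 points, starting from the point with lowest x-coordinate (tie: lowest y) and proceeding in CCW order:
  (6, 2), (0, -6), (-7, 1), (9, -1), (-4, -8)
Hull (CCW) = [(-7, 1), (-4, -8), (0, -6), (9, -1), (6, 2)]

Jarvis march: at each step, from the current hull vertex p, select the next vertex q as the point such that every other point lies strictly to the left of (or on) the directed line p → q. (Equivalently: for every other point r, the cross product (q − p) × (r − p) ≥ 0.)
Starting point (lowest x, tie lowest y): (-7, 1). Wrap until returning to start. Resulting hull: (-7, 1), (-4, -8), (0, -6), (9, -1), (6, 2).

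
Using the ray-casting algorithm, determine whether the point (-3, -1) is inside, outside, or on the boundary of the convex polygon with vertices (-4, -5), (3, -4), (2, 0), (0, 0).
The point (-3, -1) lies strictly outside the polygon

Cast a horizontal ray to the right from the query point and count how many polygon edges it crosses (each edge strictly once or zero times, handled with the usual half-open convention). 
Parity of crossings → even ⇒ outside.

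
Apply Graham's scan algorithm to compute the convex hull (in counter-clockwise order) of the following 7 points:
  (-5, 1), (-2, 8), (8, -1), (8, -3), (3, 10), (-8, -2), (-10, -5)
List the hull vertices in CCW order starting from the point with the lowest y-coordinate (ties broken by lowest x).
Hull (CCW) = [(-10, -5), (8, -3), (8, -1), (3, 10), (-2, 8)]

Graham scan procedure:
  1. Find the pivot p₀ = point with lowest y (tie → lowest x): (-10, -5).
  2. Sort the remaining points by polar angle around p₀.
  3. Walk through sorted points, maintaining a stack; pop the top while the last three entries make a non-left turn (cross product ≤ 0).
  4. Final stack is the convex hull in CCW order: (-10, -5), (8, -3), (8, -1), (3, 10), (-2, 8).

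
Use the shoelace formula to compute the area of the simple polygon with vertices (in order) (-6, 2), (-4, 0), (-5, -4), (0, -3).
Area = 21/2

Shoelace formula: Area = (1/2) |Σ_i (x_i · y_{i+1} − x_{i+1} · y_i)| (indices mod n). Compute each cross term:
  (-6)(0) − (-4)(2) = 8
  (-4)(-4) − (-5)(0) = 16
  (-5)(-3) − (0)(-4) = 15
  (0)(2) − (-6)(-3) = -18
Sum = 21, so (signed) Area = 21/2 = 21/2, |Area| = 21/2.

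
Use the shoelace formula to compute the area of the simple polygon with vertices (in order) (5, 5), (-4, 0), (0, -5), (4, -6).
Area = 55

Shoelace formula: Area = (1/2) |Σ_i (x_i · y_{i+1} − x_{i+1} · y_i)| (indices mod n). Compute each cross term:
  (5)(0) − (-4)(5) = 20
  (-4)(-5) − (0)(0) = 20
  (0)(-6) − (4)(-5) = 20
  (4)(5) − (5)(-6) = 50
Sum = 110, so (signed) Area = 110/2 = 55, |Area| = 55.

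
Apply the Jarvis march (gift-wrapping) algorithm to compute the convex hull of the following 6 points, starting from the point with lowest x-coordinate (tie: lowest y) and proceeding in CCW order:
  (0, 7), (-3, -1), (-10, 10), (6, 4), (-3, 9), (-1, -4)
Hull (CCW) = [(-10, 10), (-3, -1), (-1, -4), (6, 4), (-3, 9)]

Jarvis march: at each step, from the current hull vertex p, select the next vertex q as the point such that every other point lies strictly to the left of (or on) the directed line p → q. (Equivalently: for every other point r, the cross product (q − p) × (r − p) ≥ 0.)
Starting point (lowest x, tie lowest y): (-10, 10). Wrap until returning to start. Resulting hull: (-10, 10), (-3, -1), (-1, -4), (6, 4), (-3, 9).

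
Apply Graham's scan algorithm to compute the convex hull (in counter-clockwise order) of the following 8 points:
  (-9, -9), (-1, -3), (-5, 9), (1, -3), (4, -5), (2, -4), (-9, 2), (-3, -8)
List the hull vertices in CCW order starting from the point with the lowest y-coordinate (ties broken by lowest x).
Hull (CCW) = [(-9, -9), (-3, -8), (4, -5), (-5, 9), (-9, 2)]

Graham scan procedure:
  1. Find the pivot p₀ = point with lowest y (tie → lowest x): (-9, -9).
  2. Sort the remaining points by polar angle around p₀.
  3. Walk through sorted points, maintaining a stack; pop the top while the last three entries make a non-left turn (cross product ≤ 0).
  4. Final stack is the convex hull in CCW order: (-9, -9), (-3, -8), (4, -5), (-5, 9), (-9, 2).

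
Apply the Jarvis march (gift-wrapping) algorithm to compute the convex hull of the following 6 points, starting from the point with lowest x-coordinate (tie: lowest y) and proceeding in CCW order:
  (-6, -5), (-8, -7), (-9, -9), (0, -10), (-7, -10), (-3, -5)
Hull (CCW) = [(-9, -9), (-7, -10), (0, -10), (-3, -5), (-6, -5), (-8, -7)]

Jarvis march: at each step, from the current hull vertex p, select the next vertex q as the point such that every other point lies strictly to the left of (or on) the directed line p → q. (Equivalently: for every other point r, the cross product (q − p) × (r − p) ≥ 0.)
Starting point (lowest x, tie lowest y): (-9, -9). Wrap until returning to start. Resulting hull: (-9, -9), (-7, -10), (0, -10), (-3, -5), (-6, -5), (-8, -7).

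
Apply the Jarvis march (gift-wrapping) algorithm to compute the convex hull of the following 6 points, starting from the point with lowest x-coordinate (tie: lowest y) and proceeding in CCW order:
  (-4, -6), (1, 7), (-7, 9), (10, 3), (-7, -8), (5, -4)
Hull (CCW) = [(-7, -8), (5, -4), (10, 3), (1, 7), (-7, 9)]

Jarvis march: at each step, from the current hull vertex p, select the next vertex q as the point such that every other point lies strictly to the left of (or on) the directed line p → q. (Equivalently: for every other point r, the cross product (q − p) × (r − p) ≥ 0.)
Starting point (lowest x, tie lowest y): (-7, -8). Wrap until returning to start. Resulting hull: (-7, -8), (5, -4), (10, 3), (1, 7), (-7, 9).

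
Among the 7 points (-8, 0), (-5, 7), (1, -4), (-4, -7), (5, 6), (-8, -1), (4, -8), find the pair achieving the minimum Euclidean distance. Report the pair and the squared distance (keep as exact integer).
Pair = ((-8, 0), (-8, -1)); squared distance = 1

Compute all C(7, 2) = 21 pairwise squared distances (x_i − x_j)² + (y_i − y_j)². The minimum is 1, attained by the pair ((-8, 0), (-8, -1)).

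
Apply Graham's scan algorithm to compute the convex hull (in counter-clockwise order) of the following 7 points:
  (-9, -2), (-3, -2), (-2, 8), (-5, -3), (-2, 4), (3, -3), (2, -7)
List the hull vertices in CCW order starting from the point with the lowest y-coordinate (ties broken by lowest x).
Hull (CCW) = [(2, -7), (3, -3), (-2, 8), (-9, -2)]

Graham scan procedure:
  1. Find the pivot p₀ = point with lowest y (tie → lowest x): (2, -7).
  2. Sort the remaining points by polar angle around p₀.
  3. Walk through sorted points, maintaining a stack; pop the top while the last three entries make a non-left turn (cross product ≤ 0).
  4. Final stack is the convex hull in CCW order: (2, -7), (3, -3), (-2, 8), (-9, -2).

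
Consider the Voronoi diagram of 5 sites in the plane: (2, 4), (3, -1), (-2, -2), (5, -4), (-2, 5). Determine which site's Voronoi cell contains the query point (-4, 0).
Nearest site = (-2, -2)

The Voronoi cell of site s contains exactly those query points closer to s than to any other site. Compute squared distances from q = (-4, 0) to each site:
  (-2 − -4)² + (-2 − 0)² = 8
  (-2 − -4)² + (5 − 0)² = 29
  (3 − -4)² + (-1 − 0)² = 50
  (2 − -4)² + (4 − 0)² = 52
  (5 − -4)² + (-4 − 0)² = 97
Minimum is attained by (-2, -2), so q lies in its Voronoi cell.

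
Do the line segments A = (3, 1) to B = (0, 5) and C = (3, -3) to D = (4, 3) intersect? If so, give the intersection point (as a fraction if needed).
No (intersection of containing lines falls outside at least one segment)

Parametrize and solve: t = -2/11, s = 6/11. At least one of these is outside [0, 1], so the segments do not intersect.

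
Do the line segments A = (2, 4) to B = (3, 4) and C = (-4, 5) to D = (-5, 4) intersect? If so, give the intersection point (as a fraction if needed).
No (intersection of containing lines falls outside at least one segment)

Parametrize and solve: t = -7, s = 1. At least one of these is outside [0, 1], so the segments do not intersect.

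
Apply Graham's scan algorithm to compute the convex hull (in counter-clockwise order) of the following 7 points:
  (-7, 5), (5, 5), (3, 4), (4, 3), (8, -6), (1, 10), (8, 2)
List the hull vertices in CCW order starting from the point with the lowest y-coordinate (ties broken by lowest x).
Hull (CCW) = [(8, -6), (8, 2), (1, 10), (-7, 5)]

Graham scan procedure:
  1. Find the pivot p₀ = point with lowest y (tie → lowest x): (8, -6).
  2. Sort the remaining points by polar angle around p₀.
  3. Walk through sorted points, maintaining a stack; pop the top while the last three entries make a non-left turn (cross product ≤ 0).
  4. Final stack is the convex hull in CCW order: (8, -6), (8, 2), (1, 10), (-7, 5).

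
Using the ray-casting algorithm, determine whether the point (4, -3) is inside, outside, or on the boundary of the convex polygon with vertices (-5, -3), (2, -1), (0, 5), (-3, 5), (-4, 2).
The point (4, -3) lies strictly outside the polygon

Cast a horizontal ray to the right from the query point and count how many polygon edges it crosses (each edge strictly once or zero times, handled with the usual half-open convention). 
Parity of crossings → even ⇒ outside.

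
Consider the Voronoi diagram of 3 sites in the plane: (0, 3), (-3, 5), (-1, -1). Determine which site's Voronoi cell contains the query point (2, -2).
Nearest site = (-1, -1)

The Voronoi cell of site s contains exactly those query points closer to s than to any other site. Compute squared distances from q = (2, -2) to each site:
  (-1 − 2)² + (-1 − -2)² = 10
  (0 − 2)² + (3 − -2)² = 29
  (-3 − 2)² + (5 − -2)² = 74
Minimum is attained by (-1, -1), so q lies in its Voronoi cell.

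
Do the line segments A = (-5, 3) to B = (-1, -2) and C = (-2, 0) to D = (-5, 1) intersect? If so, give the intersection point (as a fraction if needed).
Yes; intersection at (-31/11, 3/11) (t = 6/11 on AB, s = 3/11 on CD)

Parametrize AB as A + t(B − A) = (-5 + 4 t, 3 + -5 t) and CD as C + s(D − C) = (-2 + -3 s, 0 + 1 s). Solve the linear system for (t, s). Determinant = 11 ≠ 0, so a unique intersection of the containing lines exists. Solution: t = 6/11, s = 3/11 — both in [0, 1], so the segments cross. Intersection point: (-31/11, 3/11).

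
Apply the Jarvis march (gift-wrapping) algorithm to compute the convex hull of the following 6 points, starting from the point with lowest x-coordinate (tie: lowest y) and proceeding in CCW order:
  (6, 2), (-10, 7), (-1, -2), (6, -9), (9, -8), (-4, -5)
Hull (CCW) = [(-10, 7), (-4, -5), (6, -9), (9, -8), (6, 2)]

Jarvis march: at each step, from the current hull vertex p, select the next vertex q as the point such that every other point lies strictly to the left of (or on) the directed line p → q. (Equivalently: for every other point r, the cross product (q − p) × (r − p) ≥ 0.)
Starting point (lowest x, tie lowest y): (-10, 7). Wrap until returning to start. Resulting hull: (-10, 7), (-4, -5), (6, -9), (9, -8), (6, 2).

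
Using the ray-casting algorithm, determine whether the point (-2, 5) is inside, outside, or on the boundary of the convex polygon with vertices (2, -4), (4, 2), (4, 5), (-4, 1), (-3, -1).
The point (-2, 5) lies strictly outside the polygon

Cast a horizontal ray to the right from the query point and count how many polygon edges it crosses (each edge strictly once or zero times, handled with the usual half-open convention). 
Parity of crossings → even ⇒ outside.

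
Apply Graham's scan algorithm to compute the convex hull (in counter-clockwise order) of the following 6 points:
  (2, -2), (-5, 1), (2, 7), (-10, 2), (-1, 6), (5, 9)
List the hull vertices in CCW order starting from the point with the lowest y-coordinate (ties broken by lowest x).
Hull (CCW) = [(2, -2), (5, 9), (-10, 2)]

Graham scan procedure:
  1. Find the pivot p₀ = point with lowest y (tie → lowest x): (2, -2).
  2. Sort the remaining points by polar angle around p₀.
  3. Walk through sorted points, maintaining a stack; pop the top while the last three entries make a non-left turn (cross product ≤ 0).
  4. Final stack is the convex hull in CCW order: (2, -2), (5, 9), (-10, 2).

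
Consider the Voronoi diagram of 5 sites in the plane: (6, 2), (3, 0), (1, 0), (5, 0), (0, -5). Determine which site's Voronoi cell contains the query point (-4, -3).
Nearest site = (0, -5)

The Voronoi cell of site s contains exactly those query points closer to s than to any other site. Compute squared distances from q = (-4, -3) to each site:
  (0 − -4)² + (-5 − -3)² = 20
  (1 − -4)² + (0 − -3)² = 34
  (3 − -4)² + (0 − -3)² = 58
  (5 − -4)² + (0 − -3)² = 90
  (6 − -4)² + (2 − -3)² = 125
Minimum is attained by (0, -5), so q lies in its Voronoi cell.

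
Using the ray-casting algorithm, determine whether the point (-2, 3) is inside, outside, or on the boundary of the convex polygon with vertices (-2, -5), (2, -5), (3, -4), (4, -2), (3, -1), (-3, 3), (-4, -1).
The point (-2, 3) lies strictly outside the polygon

Cast a horizontal ray to the right from the query point and count how many polygon edges it crosses (each edge strictly once or zero times, handled with the usual half-open convention). 
Parity of crossings → even ⇒ outside.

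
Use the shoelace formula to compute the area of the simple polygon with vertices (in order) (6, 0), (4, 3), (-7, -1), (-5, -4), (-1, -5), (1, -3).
Area = 105/2

Shoelace formula: Area = (1/2) |Σ_i (x_i · y_{i+1} − x_{i+1} · y_i)| (indices mod n). Compute each cross term:
  (6)(3) − (4)(0) = 18
  (4)(-1) − (-7)(3) = 17
  (-7)(-4) − (-5)(-1) = 23
  (-5)(-5) − (-1)(-4) = 21
  (-1)(-3) − (1)(-5) = 8
  (1)(0) − (6)(-3) = 18
Sum = 105, so (signed) Area = 105/2 = 105/2, |Area| = 105/2.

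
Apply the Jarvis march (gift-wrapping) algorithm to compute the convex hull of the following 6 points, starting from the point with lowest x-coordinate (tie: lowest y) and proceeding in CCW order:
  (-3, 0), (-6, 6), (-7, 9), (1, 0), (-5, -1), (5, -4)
Hull (CCW) = [(-7, 9), (-5, -1), (5, -4)]

Jarvis march: at each step, from the current hull vertex p, select the next vertex q as the point such that every other point lies strictly to the left of (or on) the directed line p → q. (Equivalently: for every other point r, the cross product (q − p) × (r − p) ≥ 0.)
Starting point (lowest x, tie lowest y): (-7, 9). Wrap until returning to start. Resulting hull: (-7, 9), (-5, -1), (5, -4).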